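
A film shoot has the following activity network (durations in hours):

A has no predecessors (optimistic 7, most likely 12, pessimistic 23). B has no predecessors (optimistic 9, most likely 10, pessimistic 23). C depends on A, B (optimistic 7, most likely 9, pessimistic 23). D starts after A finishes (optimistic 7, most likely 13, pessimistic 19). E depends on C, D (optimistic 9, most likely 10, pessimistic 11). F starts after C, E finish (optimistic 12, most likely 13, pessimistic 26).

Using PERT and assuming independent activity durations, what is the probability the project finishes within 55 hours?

0.836

te_A = (7 + 4·12 + 23)/6 = 78/6 = 13; σ²_A = ((23−7)/6)² = 7.111
te_B = (9 + 4·10 + 23)/6 = 72/6 = 12; σ²_B = ((23−9)/6)² = 5.444
te_C = (7 + 4·9 + 23)/6 = 66/6 = 11; σ²_C = ((23−7)/6)² = 7.111
te_D = (7 + 4·13 + 19)/6 = 78/6 = 13; σ²_D = ((19−7)/6)² = 4.000
te_E = (9 + 4·10 + 11)/6 = 60/6 = 10; σ²_E = ((11−9)/6)² = 0.111
te_F = (12 + 4·13 + 26)/6 = 90/6 = 15; σ²_F = ((26−12)/6)² = 5.444

Forward pass:
ES_A = 0; EF_A = 13
ES_B = 0; EF_B = 12
ES_C = max(EF_A=13, EF_B=12) = 13; EF_C = 13+11 = 24
ES_D = 13; EF_D = 13+13 = 26
ES_E = max(EF_C=24, EF_D=26) = 26; EF_E = 26+10 = 36
ES_F = max(EF_C=24, EF_E=36) = 36; EF_F = 36+15 = 51
Expected project duration μ = 51 hours. Critical path: A → D → E → F.

Variance along critical path = 7.111 + 4.000 + 0.111 + 5.444 = 16.667; σ = √16.667 = 4.082 hours.
Z = (55 − 51) / 4.082 = 0.980
P(T ≤ 55) = Φ(0.980) ≈ 0.836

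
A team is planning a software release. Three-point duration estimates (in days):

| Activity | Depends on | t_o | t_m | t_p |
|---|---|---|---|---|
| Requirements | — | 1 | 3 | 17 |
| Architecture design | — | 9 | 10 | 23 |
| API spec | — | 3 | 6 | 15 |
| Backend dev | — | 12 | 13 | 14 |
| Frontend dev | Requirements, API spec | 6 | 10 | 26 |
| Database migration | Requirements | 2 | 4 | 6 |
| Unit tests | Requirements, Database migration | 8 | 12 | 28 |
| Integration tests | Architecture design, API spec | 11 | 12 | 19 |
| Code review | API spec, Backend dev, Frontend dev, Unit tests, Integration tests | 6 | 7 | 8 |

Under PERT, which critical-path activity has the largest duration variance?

Architecture design

te_Requirements = (1 + 4·3 + 17)/6 = 30/6 = 5; σ²_Requirements = ((17−1)/6)² = 7.111
te_Architecture design = (9 + 4·10 + 23)/6 = 72/6 = 12; σ²_Architecture design = ((23−9)/6)² = 5.444
te_API spec = (3 + 4·6 + 15)/6 = 42/6 = 7; σ²_API spec = ((15−3)/6)² = 4.000
te_Backend dev = (12 + 4·13 + 14)/6 = 78/6 = 13; σ²_Backend dev = ((14−12)/6)² = 0.111
te_Frontend dev = (6 + 4·10 + 26)/6 = 72/6 = 12; σ²_Frontend dev = ((26−6)/6)² = 11.111
te_Database migration = (2 + 4·4 + 6)/6 = 24/6 = 4; σ²_Database migration = ((6−2)/6)² = 0.444
te_Unit tests = (8 + 4·12 + 28)/6 = 84/6 = 14; σ²_Unit tests = ((28−8)/6)² = 11.111
te_Integration tests = (11 + 4·12 + 19)/6 = 78/6 = 13; σ²_Integration tests = ((19−11)/6)² = 1.778
te_Code review = (6 + 4·7 + 8)/6 = 42/6 = 7; σ²_Code review = ((8−6)/6)² = 0.111

Forward pass:
ES_Requirements = 0; EF_Requirements = 5
ES_Architecture design = 0; EF_Architecture design = 12
ES_API spec = 0; EF_API spec = 7
ES_Backend dev = 0; EF_Backend dev = 13
ES_Frontend dev = max(EF_Requirements=5, EF_API spec=7) = 7; EF_Frontend dev = 7+12 = 19
ES_Database migration = 5; EF_Database migration = 5+4 = 9
ES_Unit tests = max(EF_Requirements=5, EF_Database migration=9) = 9; EF_Unit tests = 9+14 = 23
ES_Integration tests = max(EF_Architecture design=12, EF_API spec=7) = 12; EF_Integration tests = 12+13 = 25
ES_Code review = max(EF_API spec=7, EF_Backend dev=13, EF_Frontend dev=19, EF_Unit tests=23, EF_Integration tests=25) = 25; EF_Code review = 25+7 = 32
Expected project duration μ = 32 days. Critical path: Architecture design → Integration tests → Code review.

Variances on critical path: σ²_Architecture design=5.444, σ²_Integration tests=1.778, σ²_Code review=0.111.
Largest is σ²_Architecture design = 5.444.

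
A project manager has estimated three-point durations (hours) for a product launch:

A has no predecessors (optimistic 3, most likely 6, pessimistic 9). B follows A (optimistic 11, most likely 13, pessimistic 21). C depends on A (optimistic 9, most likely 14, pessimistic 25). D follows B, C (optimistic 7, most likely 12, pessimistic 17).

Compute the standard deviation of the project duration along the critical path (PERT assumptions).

te_A = (3 + 4·6 + 9)/6 = 36/6 = 6; σ²_A = ((9−3)/6)² = 1.000
te_B = (11 + 4·13 + 21)/6 = 84/6 = 14; σ²_B = ((21−11)/6)² = 2.778
te_C = (9 + 4·14 + 25)/6 = 90/6 = 15; σ²_C = ((25−9)/6)² = 7.111
te_D = (7 + 4·12 + 17)/6 = 72/6 = 12; σ²_D = ((17−7)/6)² = 2.778

Forward pass:
ES_A = 0; EF_A = 6
ES_B = 6; EF_B = 6+14 = 20
ES_C = 6; EF_C = 6+15 = 21
ES_D = max(EF_B=20, EF_C=21) = 21; EF_D = 21+12 = 33
Expected project duration μ = 33 hours. Critical path: A → C → D.

Variance along critical path = 1.000 + 7.111 + 2.778 = 10.889
σ = √10.889 = 3.300 hours

3.30 hours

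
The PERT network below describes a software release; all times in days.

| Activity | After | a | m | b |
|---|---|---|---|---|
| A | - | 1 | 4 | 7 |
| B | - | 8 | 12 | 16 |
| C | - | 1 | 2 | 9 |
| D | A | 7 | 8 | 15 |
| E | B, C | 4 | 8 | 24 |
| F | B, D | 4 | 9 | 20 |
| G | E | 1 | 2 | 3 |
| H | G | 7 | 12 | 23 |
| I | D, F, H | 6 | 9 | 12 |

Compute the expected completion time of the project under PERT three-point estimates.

te_A = (1 + 4·4 + 7)/6 = 24/6 = 4
te_B = (8 + 4·12 + 16)/6 = 72/6 = 12
te_C = (1 + 4·2 + 9)/6 = 18/6 = 3
te_D = (7 + 4·8 + 15)/6 = 54/6 = 9
te_E = (4 + 4·8 + 24)/6 = 60/6 = 10
te_F = (4 + 4·9 + 20)/6 = 60/6 = 10
te_G = (1 + 4·2 + 3)/6 = 12/6 = 2
te_H = (7 + 4·12 + 23)/6 = 78/6 = 13
te_I = (6 + 4·9 + 12)/6 = 54/6 = 9

Forward pass:
ES_A = 0; EF_A = 4
ES_B = 0; EF_B = 12
ES_C = 0; EF_C = 3
ES_D = 4; EF_D = 4+9 = 13
ES_E = max(EF_B=12, EF_C=3) = 12; EF_E = 12+10 = 22
ES_F = max(EF_B=12, EF_D=13) = 13; EF_F = 13+10 = 23
ES_G = 22; EF_G = 22+2 = 24
ES_H = 24; EF_H = 24+13 = 37
ES_I = max(EF_D=13, EF_F=23, EF_H=37) = 37; EF_I = 37+9 = 46
Expected project duration μ = 46 days. Critical path: B → E → G → H → I.

46 days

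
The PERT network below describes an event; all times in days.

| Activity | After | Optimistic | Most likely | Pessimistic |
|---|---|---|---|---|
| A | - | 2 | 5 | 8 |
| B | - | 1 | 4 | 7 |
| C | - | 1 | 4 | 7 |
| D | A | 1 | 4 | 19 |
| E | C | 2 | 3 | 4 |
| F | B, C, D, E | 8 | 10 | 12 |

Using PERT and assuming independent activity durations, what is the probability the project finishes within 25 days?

te_A = (2 + 4·5 + 8)/6 = 30/6 = 5; σ²_A = ((8−2)/6)² = 1.000
te_B = (1 + 4·4 + 7)/6 = 24/6 = 4; σ²_B = ((7−1)/6)² = 1.000
te_C = (1 + 4·4 + 7)/6 = 24/6 = 4; σ²_C = ((7−1)/6)² = 1.000
te_D = (1 + 4·4 + 19)/6 = 36/6 = 6; σ²_D = ((19−1)/6)² = 9.000
te_E = (2 + 4·3 + 4)/6 = 18/6 = 3; σ²_E = ((4−2)/6)² = 0.111
te_F = (8 + 4·10 + 12)/6 = 60/6 = 10; σ²_F = ((12−8)/6)² = 0.444

Forward pass:
ES_A = 0; EF_A = 5
ES_B = 0; EF_B = 4
ES_C = 0; EF_C = 4
ES_D = 5; EF_D = 5+6 = 11
ES_E = 4; EF_E = 4+3 = 7
ES_F = max(EF_B=4, EF_C=4, EF_D=11, EF_E=7) = 11; EF_F = 11+10 = 21
Expected project duration μ = 21 days. Critical path: A → D → F.

Variance along critical path = 1.000 + 9.000 + 0.444 = 10.444; σ = √10.444 = 3.232 days.
Z = (25 − 21) / 3.232 = 1.238
P(T ≤ 25) = Φ(1.238) ≈ 0.892

0.892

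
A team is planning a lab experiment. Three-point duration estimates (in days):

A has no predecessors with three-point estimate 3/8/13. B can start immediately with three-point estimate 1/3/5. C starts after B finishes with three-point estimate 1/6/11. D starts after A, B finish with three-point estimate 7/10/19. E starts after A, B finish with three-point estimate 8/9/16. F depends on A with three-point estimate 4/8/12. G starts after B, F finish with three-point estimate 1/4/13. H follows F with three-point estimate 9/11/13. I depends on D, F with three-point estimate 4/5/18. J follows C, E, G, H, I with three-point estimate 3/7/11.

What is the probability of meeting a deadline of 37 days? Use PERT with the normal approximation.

te_A = (3 + 4·8 + 13)/6 = 48/6 = 8; σ²_A = ((13−3)/6)² = 2.778
te_B = (1 + 4·3 + 5)/6 = 18/6 = 3; σ²_B = ((5−1)/6)² = 0.444
te_C = (1 + 4·6 + 11)/6 = 36/6 = 6; σ²_C = ((11−1)/6)² = 2.778
te_D = (7 + 4·10 + 19)/6 = 66/6 = 11; σ²_D = ((19−7)/6)² = 4.000
te_E = (8 + 4·9 + 16)/6 = 60/6 = 10; σ²_E = ((16−8)/6)² = 1.778
te_F = (4 + 4·8 + 12)/6 = 48/6 = 8; σ²_F = ((12−4)/6)² = 1.778
te_G = (1 + 4·4 + 13)/6 = 30/6 = 5; σ²_G = ((13−1)/6)² = 4.000
te_H = (9 + 4·11 + 13)/6 = 66/6 = 11; σ²_H = ((13−9)/6)² = 0.444
te_I = (4 + 4·5 + 18)/6 = 42/6 = 7; σ²_I = ((18−4)/6)² = 5.444
te_J = (3 + 4·7 + 11)/6 = 42/6 = 7; σ²_J = ((11−3)/6)² = 1.778

Forward pass:
ES_A = 0; EF_A = 8
ES_B = 0; EF_B = 3
ES_C = 3; EF_C = 3+6 = 9
ES_D = max(EF_A=8, EF_B=3) = 8; EF_D = 8+11 = 19
ES_E = max(EF_A=8, EF_B=3) = 8; EF_E = 8+10 = 18
ES_F = 8; EF_F = 8+8 = 16
ES_G = max(EF_B=3, EF_F=16) = 16; EF_G = 16+5 = 21
ES_H = 16; EF_H = 16+11 = 27
ES_I = max(EF_D=19, EF_F=16) = 19; EF_I = 19+7 = 26
ES_J = max(EF_C=9, EF_E=18, EF_G=21, EF_H=27, EF_I=26) = 27; EF_J = 27+7 = 34
Expected project duration μ = 34 days. Critical path: A → F → H → J.

Variance along critical path = 2.778 + 1.778 + 0.444 + 1.778 = 6.778; σ = √6.778 = 2.603 days.
Z = (37 − 34) / 2.603 = 1.152
P(T ≤ 37) = Φ(1.152) ≈ 0.875

0.875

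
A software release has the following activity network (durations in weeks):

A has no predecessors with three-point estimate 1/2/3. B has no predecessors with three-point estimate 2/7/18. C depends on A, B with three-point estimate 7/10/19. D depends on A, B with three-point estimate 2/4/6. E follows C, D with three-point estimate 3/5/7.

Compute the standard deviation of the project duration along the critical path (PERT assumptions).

te_A = (1 + 4·2 + 3)/6 = 12/6 = 2; σ²_A = ((3−1)/6)² = 0.111
te_B = (2 + 4·7 + 18)/6 = 48/6 = 8; σ²_B = ((18−2)/6)² = 7.111
te_C = (7 + 4·10 + 19)/6 = 66/6 = 11; σ²_C = ((19−7)/6)² = 4.000
te_D = (2 + 4·4 + 6)/6 = 24/6 = 4; σ²_D = ((6−2)/6)² = 0.444
te_E = (3 + 4·5 + 7)/6 = 30/6 = 5; σ²_E = ((7−3)/6)² = 0.444

Forward pass:
ES_A = 0; EF_A = 2
ES_B = 0; EF_B = 8
ES_C = max(EF_A=2, EF_B=8) = 8; EF_C = 8+11 = 19
ES_D = max(EF_A=2, EF_B=8) = 8; EF_D = 8+4 = 12
ES_E = max(EF_C=19, EF_D=12) = 19; EF_E = 19+5 = 24
Expected project duration μ = 24 weeks. Critical path: B → C → E.

Variance along critical path = 7.111 + 4.000 + 0.444 = 11.556
σ = √11.556 = 3.399 weeks

3.40 weeks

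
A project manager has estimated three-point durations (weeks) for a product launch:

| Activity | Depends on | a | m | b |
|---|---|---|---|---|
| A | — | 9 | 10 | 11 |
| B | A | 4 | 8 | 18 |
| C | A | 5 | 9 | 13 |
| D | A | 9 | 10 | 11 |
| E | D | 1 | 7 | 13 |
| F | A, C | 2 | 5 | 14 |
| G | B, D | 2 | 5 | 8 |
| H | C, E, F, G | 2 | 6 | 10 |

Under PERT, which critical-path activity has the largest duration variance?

te_A = (9 + 4·10 + 11)/6 = 60/6 = 10; σ²_A = ((11−9)/6)² = 0.111
te_B = (4 + 4·8 + 18)/6 = 54/6 = 9; σ²_B = ((18−4)/6)² = 5.444
te_C = (5 + 4·9 + 13)/6 = 54/6 = 9; σ²_C = ((13−5)/6)² = 1.778
te_D = (9 + 4·10 + 11)/6 = 60/6 = 10; σ²_D = ((11−9)/6)² = 0.111
te_E = (1 + 4·7 + 13)/6 = 42/6 = 7; σ²_E = ((13−1)/6)² = 4.000
te_F = (2 + 4·5 + 14)/6 = 36/6 = 6; σ²_F = ((14−2)/6)² = 4.000
te_G = (2 + 4·5 + 8)/6 = 30/6 = 5; σ²_G = ((8−2)/6)² = 1.000
te_H = (2 + 4·6 + 10)/6 = 36/6 = 6; σ²_H = ((10−2)/6)² = 1.778

Forward pass:
ES_A = 0; EF_A = 10
ES_B = 10; EF_B = 10+9 = 19
ES_C = 10; EF_C = 10+9 = 19
ES_D = 10; EF_D = 10+10 = 20
ES_E = 20; EF_E = 20+7 = 27
ES_F = max(EF_A=10, EF_C=19) = 19; EF_F = 19+6 = 25
ES_G = max(EF_B=19, EF_D=20) = 20; EF_G = 20+5 = 25
ES_H = max(EF_C=19, EF_E=27, EF_F=25, EF_G=25) = 27; EF_H = 27+6 = 33
Expected project duration μ = 33 weeks. Critical path: A → D → E → H.

Variances on critical path: σ²_A=0.111, σ²_D=0.111, σ²_E=4.000, σ²_H=1.778.
Largest is σ²_E = 4.000.

E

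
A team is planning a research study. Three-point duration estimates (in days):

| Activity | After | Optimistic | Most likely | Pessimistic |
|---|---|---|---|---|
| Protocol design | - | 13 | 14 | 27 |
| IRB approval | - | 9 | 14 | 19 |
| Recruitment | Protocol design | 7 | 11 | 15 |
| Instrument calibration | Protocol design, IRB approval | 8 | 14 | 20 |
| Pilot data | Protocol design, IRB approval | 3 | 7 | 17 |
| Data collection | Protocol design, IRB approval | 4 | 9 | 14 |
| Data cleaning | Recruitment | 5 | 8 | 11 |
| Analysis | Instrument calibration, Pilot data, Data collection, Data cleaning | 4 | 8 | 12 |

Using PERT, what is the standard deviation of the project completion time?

te_Protocol design = (13 + 4·14 + 27)/6 = 96/6 = 16; σ²_Protocol design = ((27−13)/6)² = 5.444
te_IRB approval = (9 + 4·14 + 19)/6 = 84/6 = 14; σ²_IRB approval = ((19−9)/6)² = 2.778
te_Recruitment = (7 + 4·11 + 15)/6 = 66/6 = 11; σ²_Recruitment = ((15−7)/6)² = 1.778
te_Instrument calibration = (8 + 4·14 + 20)/6 = 84/6 = 14; σ²_Instrument calibration = ((20−8)/6)² = 4.000
te_Pilot data = (3 + 4·7 + 17)/6 = 48/6 = 8; σ²_Pilot data = ((17−3)/6)² = 5.444
te_Data collection = (4 + 4·9 + 14)/6 = 54/6 = 9; σ²_Data collection = ((14−4)/6)² = 2.778
te_Data cleaning = (5 + 4·8 + 11)/6 = 48/6 = 8; σ²_Data cleaning = ((11−5)/6)² = 1.000
te_Analysis = (4 + 4·8 + 12)/6 = 48/6 = 8; σ²_Analysis = ((12−4)/6)² = 1.778

Forward pass:
ES_Protocol design = 0; EF_Protocol design = 16
ES_IRB approval = 0; EF_IRB approval = 14
ES_Recruitment = 16; EF_Recruitment = 16+11 = 27
ES_Instrument calibration = max(EF_Protocol design=16, EF_IRB approval=14) = 16; EF_Instrument calibration = 16+14 = 30
ES_Pilot data = max(EF_Protocol design=16, EF_IRB approval=14) = 16; EF_Pilot data = 16+8 = 24
ES_Data collection = max(EF_Protocol design=16, EF_IRB approval=14) = 16; EF_Data collection = 16+9 = 25
ES_Data cleaning = 27; EF_Data cleaning = 27+8 = 35
ES_Analysis = max(EF_Instrument calibration=30, EF_Pilot data=24, EF_Data collection=25, EF_Data cleaning=35) = 35; EF_Analysis = 35+8 = 43
Expected project duration μ = 43 days. Critical path: Protocol design → Recruitment → Data cleaning → Analysis.

Variance along critical path = 5.444 + 1.778 + 1.000 + 1.778 = 10.000
σ = √10.000 = 3.162 days

3.16 days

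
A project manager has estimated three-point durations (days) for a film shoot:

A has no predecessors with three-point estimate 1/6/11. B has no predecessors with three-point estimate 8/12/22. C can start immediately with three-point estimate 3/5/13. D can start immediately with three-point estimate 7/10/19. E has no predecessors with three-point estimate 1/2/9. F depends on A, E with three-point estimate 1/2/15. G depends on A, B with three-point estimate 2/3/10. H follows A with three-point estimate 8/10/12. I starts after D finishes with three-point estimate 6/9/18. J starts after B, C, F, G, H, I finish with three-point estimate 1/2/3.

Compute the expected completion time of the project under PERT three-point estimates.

te_A = (1 + 4·6 + 11)/6 = 36/6 = 6
te_B = (8 + 4·12 + 22)/6 = 78/6 = 13
te_C = (3 + 4·5 + 13)/6 = 36/6 = 6
te_D = (7 + 4·10 + 19)/6 = 66/6 = 11
te_E = (1 + 4·2 + 9)/6 = 18/6 = 3
te_F = (1 + 4·2 + 15)/6 = 24/6 = 4
te_G = (2 + 4·3 + 10)/6 = 24/6 = 4
te_H = (8 + 4·10 + 12)/6 = 60/6 = 10
te_I = (6 + 4·9 + 18)/6 = 60/6 = 10
te_J = (1 + 4·2 + 3)/6 = 12/6 = 2

Forward pass:
ES_A = 0; EF_A = 6
ES_B = 0; EF_B = 13
ES_C = 0; EF_C = 6
ES_D = 0; EF_D = 11
ES_E = 0; EF_E = 3
ES_F = max(EF_A=6, EF_E=3) = 6; EF_F = 6+4 = 10
ES_G = max(EF_A=6, EF_B=13) = 13; EF_G = 13+4 = 17
ES_H = 6; EF_H = 6+10 = 16
ES_I = 11; EF_I = 11+10 = 21
ES_J = max(EF_B=13, EF_C=6, EF_F=10, EF_G=17, EF_H=16, EF_I=21) = 21; EF_J = 21+2 = 23
Expected project duration μ = 23 days. Critical path: D → I → J.

23 days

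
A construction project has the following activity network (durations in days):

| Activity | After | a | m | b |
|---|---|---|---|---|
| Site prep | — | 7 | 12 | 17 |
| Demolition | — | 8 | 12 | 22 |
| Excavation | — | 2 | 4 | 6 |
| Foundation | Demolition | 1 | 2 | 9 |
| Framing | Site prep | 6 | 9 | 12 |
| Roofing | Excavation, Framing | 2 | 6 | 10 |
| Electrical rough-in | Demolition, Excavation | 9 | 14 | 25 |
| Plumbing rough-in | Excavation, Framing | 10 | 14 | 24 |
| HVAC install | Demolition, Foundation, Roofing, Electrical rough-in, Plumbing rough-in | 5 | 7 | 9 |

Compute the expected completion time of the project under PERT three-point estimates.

43 days

te_Site prep = (7 + 4·12 + 17)/6 = 72/6 = 12
te_Demolition = (8 + 4·12 + 22)/6 = 78/6 = 13
te_Excavation = (2 + 4·4 + 6)/6 = 24/6 = 4
te_Foundation = (1 + 4·2 + 9)/6 = 18/6 = 3
te_Framing = (6 + 4·9 + 12)/6 = 54/6 = 9
te_Roofing = (2 + 4·6 + 10)/6 = 36/6 = 6
te_Electrical rough-in = (9 + 4·14 + 25)/6 = 90/6 = 15
te_Plumbing rough-in = (10 + 4·14 + 24)/6 = 90/6 = 15
te_HVAC install = (5 + 4·7 + 9)/6 = 42/6 = 7

Forward pass:
ES_Site prep = 0; EF_Site prep = 12
ES_Demolition = 0; EF_Demolition = 13
ES_Excavation = 0; EF_Excavation = 4
ES_Foundation = 13; EF_Foundation = 13+3 = 16
ES_Framing = 12; EF_Framing = 12+9 = 21
ES_Roofing = max(EF_Excavation=4, EF_Framing=21) = 21; EF_Roofing = 21+6 = 27
ES_Electrical rough-in = max(EF_Demolition=13, EF_Excavation=4) = 13; EF_Electrical rough-in = 13+15 = 28
ES_Plumbing rough-in = max(EF_Excavation=4, EF_Framing=21) = 21; EF_Plumbing rough-in = 21+15 = 36
ES_HVAC install = max(EF_Demolition=13, EF_Foundation=16, EF_Roofing=27, EF_Electrical rough-in=28, EF_Plumbing rough-in=36) = 36; EF_HVAC install = 36+7 = 43
Expected project duration μ = 43 days. Critical path: Site prep → Framing → Plumbing rough-in → HVAC install.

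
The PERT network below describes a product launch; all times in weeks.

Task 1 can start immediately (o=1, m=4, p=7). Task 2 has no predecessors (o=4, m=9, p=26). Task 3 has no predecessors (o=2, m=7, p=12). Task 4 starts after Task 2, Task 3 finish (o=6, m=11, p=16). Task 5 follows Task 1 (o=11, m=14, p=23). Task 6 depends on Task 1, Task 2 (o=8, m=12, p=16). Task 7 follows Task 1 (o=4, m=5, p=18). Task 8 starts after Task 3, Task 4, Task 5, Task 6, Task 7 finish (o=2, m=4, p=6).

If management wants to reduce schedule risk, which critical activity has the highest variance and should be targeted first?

te_Task 1 = (1 + 4·4 + 7)/6 = 24/6 = 4; σ²_Task 1 = ((7−1)/6)² = 1.000
te_Task 2 = (4 + 4·9 + 26)/6 = 66/6 = 11; σ²_Task 2 = ((26−4)/6)² = 13.444
te_Task 3 = (2 + 4·7 + 12)/6 = 42/6 = 7; σ²_Task 3 = ((12−2)/6)² = 2.778
te_Task 4 = (6 + 4·11 + 16)/6 = 66/6 = 11; σ²_Task 4 = ((16−6)/6)² = 2.778
te_Task 5 = (11 + 4·14 + 23)/6 = 90/6 = 15; σ²_Task 5 = ((23−11)/6)² = 4.000
te_Task 6 = (8 + 4·12 + 16)/6 = 72/6 = 12; σ²_Task 6 = ((16−8)/6)² = 1.778
te_Task 7 = (4 + 4·5 + 18)/6 = 42/6 = 7; σ²_Task 7 = ((18−4)/6)² = 5.444
te_Task 8 = (2 + 4·4 + 6)/6 = 24/6 = 4; σ²_Task 8 = ((6−2)/6)² = 0.444

Forward pass:
ES_Task 1 = 0; EF_Task 1 = 4
ES_Task 2 = 0; EF_Task 2 = 11
ES_Task 3 = 0; EF_Task 3 = 7
ES_Task 4 = max(EF_Task 2=11, EF_Task 3=7) = 11; EF_Task 4 = 11+11 = 22
ES_Task 5 = 4; EF_Task 5 = 4+15 = 19
ES_Task 6 = max(EF_Task 1=4, EF_Task 2=11) = 11; EF_Task 6 = 11+12 = 23
ES_Task 7 = 4; EF_Task 7 = 4+7 = 11
ES_Task 8 = max(EF_Task 3=7, EF_Task 4=22, EF_Task 5=19, EF_Task 6=23, EF_Task 7=11) = 23; EF_Task 8 = 23+4 = 27
Expected project duration μ = 27 weeks. Critical path: Task 2 → Task 6 → Task 8.

Variances on critical path: σ²_Task 2=13.444, σ²_Task 6=1.778, σ²_Task 8=0.444.
Largest is σ²_Task 2 = 13.444.

Task 2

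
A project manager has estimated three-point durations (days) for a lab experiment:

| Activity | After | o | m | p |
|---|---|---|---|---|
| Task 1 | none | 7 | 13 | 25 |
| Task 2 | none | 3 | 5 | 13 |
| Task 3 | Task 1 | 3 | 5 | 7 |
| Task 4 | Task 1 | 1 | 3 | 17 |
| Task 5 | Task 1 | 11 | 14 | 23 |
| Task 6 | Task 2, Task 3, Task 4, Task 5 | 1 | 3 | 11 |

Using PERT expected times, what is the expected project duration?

te_Task 1 = (7 + 4·13 + 25)/6 = 84/6 = 14
te_Task 2 = (3 + 4·5 + 13)/6 = 36/6 = 6
te_Task 3 = (3 + 4·5 + 7)/6 = 30/6 = 5
te_Task 4 = (1 + 4·3 + 17)/6 = 30/6 = 5
te_Task 5 = (11 + 4·14 + 23)/6 = 90/6 = 15
te_Task 6 = (1 + 4·3 + 11)/6 = 24/6 = 4

Forward pass:
ES_Task 1 = 0; EF_Task 1 = 14
ES_Task 2 = 0; EF_Task 2 = 6
ES_Task 3 = 14; EF_Task 3 = 14+5 = 19
ES_Task 4 = 14; EF_Task 4 = 14+5 = 19
ES_Task 5 = 14; EF_Task 5 = 14+15 = 29
ES_Task 6 = max(EF_Task 2=6, EF_Task 3=19, EF_Task 4=19, EF_Task 5=29) = 29; EF_Task 6 = 29+4 = 33
Expected project duration μ = 33 days. Critical path: Task 1 → Task 5 → Task 6.

33 days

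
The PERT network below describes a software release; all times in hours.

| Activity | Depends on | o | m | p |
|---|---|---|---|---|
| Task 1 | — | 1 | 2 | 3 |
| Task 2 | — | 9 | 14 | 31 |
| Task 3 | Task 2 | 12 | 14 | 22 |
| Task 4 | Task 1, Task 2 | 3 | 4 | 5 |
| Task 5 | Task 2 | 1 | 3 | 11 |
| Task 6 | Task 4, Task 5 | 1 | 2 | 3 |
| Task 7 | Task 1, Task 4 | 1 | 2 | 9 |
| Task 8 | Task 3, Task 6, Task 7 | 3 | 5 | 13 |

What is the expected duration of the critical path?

te_Task 1 = (1 + 4·2 + 3)/6 = 12/6 = 2
te_Task 2 = (9 + 4·14 + 31)/6 = 96/6 = 16
te_Task 3 = (12 + 4·14 + 22)/6 = 90/6 = 15
te_Task 4 = (3 + 4·4 + 5)/6 = 24/6 = 4
te_Task 5 = (1 + 4·3 + 11)/6 = 24/6 = 4
te_Task 6 = (1 + 4·2 + 3)/6 = 12/6 = 2
te_Task 7 = (1 + 4·2 + 9)/6 = 18/6 = 3
te_Task 8 = (3 + 4·5 + 13)/6 = 36/6 = 6

Forward pass:
ES_Task 1 = 0; EF_Task 1 = 2
ES_Task 2 = 0; EF_Task 2 = 16
ES_Task 3 = 16; EF_Task 3 = 16+15 = 31
ES_Task 4 = max(EF_Task 1=2, EF_Task 2=16) = 16; EF_Task 4 = 16+4 = 20
ES_Task 5 = 16; EF_Task 5 = 16+4 = 20
ES_Task 6 = max(EF_Task 4=20, EF_Task 5=20) = 20; EF_Task 6 = 20+2 = 22
ES_Task 7 = max(EF_Task 1=2, EF_Task 4=20) = 20; EF_Task 7 = 20+3 = 23
ES_Task 8 = max(EF_Task 3=31, EF_Task 6=22, EF_Task 7=23) = 31; EF_Task 8 = 31+6 = 37
Expected project duration μ = 37 hours. Critical path: Task 2 → Task 3 → Task 8.

37 hours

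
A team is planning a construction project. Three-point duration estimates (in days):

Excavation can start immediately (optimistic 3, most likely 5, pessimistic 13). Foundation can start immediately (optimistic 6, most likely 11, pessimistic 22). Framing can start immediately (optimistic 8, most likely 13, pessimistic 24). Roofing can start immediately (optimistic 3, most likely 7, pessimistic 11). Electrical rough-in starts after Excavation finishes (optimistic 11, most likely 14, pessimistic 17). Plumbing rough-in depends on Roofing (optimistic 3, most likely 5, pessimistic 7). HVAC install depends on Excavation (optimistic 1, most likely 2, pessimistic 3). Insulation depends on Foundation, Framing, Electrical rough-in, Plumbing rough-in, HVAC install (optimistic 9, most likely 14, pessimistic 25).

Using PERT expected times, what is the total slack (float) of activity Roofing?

te_Excavation = (3 + 4·5 + 13)/6 = 36/6 = 6
te_Foundation = (6 + 4·11 + 22)/6 = 72/6 = 12
te_Framing = (8 + 4·13 + 24)/6 = 84/6 = 14
te_Roofing = (3 + 4·7 + 11)/6 = 42/6 = 7
te_Electrical rough-in = (11 + 4·14 + 17)/6 = 84/6 = 14
te_Plumbing rough-in = (3 + 4·5 + 7)/6 = 30/6 = 5
te_HVAC install = (1 + 4·2 + 3)/6 = 12/6 = 2
te_Insulation = (9 + 4·14 + 25)/6 = 90/6 = 15

Forward pass:
ES_Excavation = 0; EF_Excavation = 6
ES_Foundation = 0; EF_Foundation = 12
ES_Framing = 0; EF_Framing = 14
ES_Roofing = 0; EF_Roofing = 7
ES_Electrical rough-in = 6; EF_Electrical rough-in = 6+14 = 20
ES_Plumbing rough-in = 7; EF_Plumbing rough-in = 7+5 = 12
ES_HVAC install = 6; EF_HVAC install = 6+2 = 8
ES_Insulation = max(EF_Foundation=12, EF_Framing=14, EF_Electrical rough-in=20, EF_Plumbing rough-in=12, EF_HVAC install=8) = 20; EF_Insulation = 20+15 = 35
Expected project duration μ = 35 days. Critical path: Excavation → Electrical rough-in → Insulation.

Backward pass:
LF_Insulation = 35; LS_Insulation = 35−15 = 20
LF_HVAC install = LS_Insulation = 20; LS_HVAC install = 20−2 = 18
LF_Plumbing rough-in = LS_Insulation = 20; LS_Plumbing rough-in = 20−5 = 15
LF_Electrical rough-in = LS_Insulation = 20; LS_Electrical rough-in = 20−14 = 6
LF_Roofing = LS_Plumbing rough-in = 15; LS_Roofing = 15−7 = 8
LF_Framing = LS_Insulation = 20; LS_Framing = 20−14 = 6
LF_Foundation = LS_Insulation = 20; LS_Foundation = 20−12 = 8
LF_Excavation = min(LS_Electrical rough-in=6, LS_HVAC install=18) = 6; LS_Excavation = 6−6 = 0
Slack_Roofing = LS_Roofing − ES_Roofing = 8 − 0 = 8

8 days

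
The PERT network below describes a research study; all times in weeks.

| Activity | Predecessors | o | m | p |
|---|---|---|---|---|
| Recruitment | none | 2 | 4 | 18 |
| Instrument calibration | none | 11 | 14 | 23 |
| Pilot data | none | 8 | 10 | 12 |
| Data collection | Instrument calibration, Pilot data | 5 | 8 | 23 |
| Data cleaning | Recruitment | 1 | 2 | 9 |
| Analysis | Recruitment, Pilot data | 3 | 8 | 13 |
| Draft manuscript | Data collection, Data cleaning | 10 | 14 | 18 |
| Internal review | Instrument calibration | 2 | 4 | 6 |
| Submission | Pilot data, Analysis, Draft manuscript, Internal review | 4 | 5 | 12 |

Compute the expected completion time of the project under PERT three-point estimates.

45 weeks

te_Recruitment = (2 + 4·4 + 18)/6 = 36/6 = 6
te_Instrument calibration = (11 + 4·14 + 23)/6 = 90/6 = 15
te_Pilot data = (8 + 4·10 + 12)/6 = 60/6 = 10
te_Data collection = (5 + 4·8 + 23)/6 = 60/6 = 10
te_Data cleaning = (1 + 4·2 + 9)/6 = 18/6 = 3
te_Analysis = (3 + 4·8 + 13)/6 = 48/6 = 8
te_Draft manuscript = (10 + 4·14 + 18)/6 = 84/6 = 14
te_Internal review = (2 + 4·4 + 6)/6 = 24/6 = 4
te_Submission = (4 + 4·5 + 12)/6 = 36/6 = 6

Forward pass:
ES_Recruitment = 0; EF_Recruitment = 6
ES_Instrument calibration = 0; EF_Instrument calibration = 15
ES_Pilot data = 0; EF_Pilot data = 10
ES_Data collection = max(EF_Instrument calibration=15, EF_Pilot data=10) = 15; EF_Data collection = 15+10 = 25
ES_Data cleaning = 6; EF_Data cleaning = 6+3 = 9
ES_Analysis = max(EF_Recruitment=6, EF_Pilot data=10) = 10; EF_Analysis = 10+8 = 18
ES_Draft manuscript = max(EF_Data collection=25, EF_Data cleaning=9) = 25; EF_Draft manuscript = 25+14 = 39
ES_Internal review = 15; EF_Internal review = 15+4 = 19
ES_Submission = max(EF_Pilot data=10, EF_Analysis=18, EF_Draft manuscript=39, EF_Internal review=19) = 39; EF_Submission = 39+6 = 45
Expected project duration μ = 45 weeks. Critical path: Instrument calibration → Data collection → Draft manuscript → Submission.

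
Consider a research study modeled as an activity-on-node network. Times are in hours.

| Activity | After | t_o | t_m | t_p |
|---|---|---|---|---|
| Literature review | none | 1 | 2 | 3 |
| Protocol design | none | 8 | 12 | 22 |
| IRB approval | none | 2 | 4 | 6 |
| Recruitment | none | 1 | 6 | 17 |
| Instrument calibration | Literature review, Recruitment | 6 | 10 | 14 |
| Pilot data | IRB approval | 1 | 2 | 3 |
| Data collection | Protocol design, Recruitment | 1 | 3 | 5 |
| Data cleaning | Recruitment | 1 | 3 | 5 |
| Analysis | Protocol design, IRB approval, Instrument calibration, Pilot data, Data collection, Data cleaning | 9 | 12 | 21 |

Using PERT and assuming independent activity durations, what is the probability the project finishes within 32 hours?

te_Literature review = (1 + 4·2 + 3)/6 = 12/6 = 2; σ²_Literature review = ((3−1)/6)² = 0.111
te_Protocol design = (8 + 4·12 + 22)/6 = 78/6 = 13; σ²_Protocol design = ((22−8)/6)² = 5.444
te_IRB approval = (2 + 4·4 + 6)/6 = 24/6 = 4; σ²_IRB approval = ((6−2)/6)² = 0.444
te_Recruitment = (1 + 4·6 + 17)/6 = 42/6 = 7; σ²_Recruitment = ((17−1)/6)² = 7.111
te_Instrument calibration = (6 + 4·10 + 14)/6 = 60/6 = 10; σ²_Instrument calibration = ((14−6)/6)² = 1.778
te_Pilot data = (1 + 4·2 + 3)/6 = 12/6 = 2; σ²_Pilot data = ((3−1)/6)² = 0.111
te_Data collection = (1 + 4·3 + 5)/6 = 18/6 = 3; σ²_Data collection = ((5−1)/6)² = 0.444
te_Data cleaning = (1 + 4·3 + 5)/6 = 18/6 = 3; σ²_Data cleaning = ((5−1)/6)² = 0.444
te_Analysis = (9 + 4·12 + 21)/6 = 78/6 = 13; σ²_Analysis = ((21−9)/6)² = 4.000

Forward pass:
ES_Literature review = 0; EF_Literature review = 2
ES_Protocol design = 0; EF_Protocol design = 13
ES_IRB approval = 0; EF_IRB approval = 4
ES_Recruitment = 0; EF_Recruitment = 7
ES_Instrument calibration = max(EF_Literature review=2, EF_Recruitment=7) = 7; EF_Instrument calibration = 7+10 = 17
ES_Pilot data = 4; EF_Pilot data = 4+2 = 6
ES_Data collection = max(EF_Protocol design=13, EF_Recruitment=7) = 13; EF_Data collection = 13+3 = 16
ES_Data cleaning = 7; EF_Data cleaning = 7+3 = 10
ES_Analysis = max(EF_Protocol design=13, EF_IRB approval=4, EF_Instrument calibration=17, EF_Pilot data=6, EF_Data collection=16, EF_Data cleaning=10) = 17; EF_Analysis = 17+13 = 30
Expected project duration μ = 30 hours. Critical path: Recruitment → Instrument calibration → Analysis.

Variance along critical path = 7.111 + 1.778 + 4.000 = 12.889; σ = √12.889 = 3.590 hours.
Z = (32 − 30) / 3.590 = 0.557
P(T ≤ 32) = Φ(0.557) ≈ 0.711

0.711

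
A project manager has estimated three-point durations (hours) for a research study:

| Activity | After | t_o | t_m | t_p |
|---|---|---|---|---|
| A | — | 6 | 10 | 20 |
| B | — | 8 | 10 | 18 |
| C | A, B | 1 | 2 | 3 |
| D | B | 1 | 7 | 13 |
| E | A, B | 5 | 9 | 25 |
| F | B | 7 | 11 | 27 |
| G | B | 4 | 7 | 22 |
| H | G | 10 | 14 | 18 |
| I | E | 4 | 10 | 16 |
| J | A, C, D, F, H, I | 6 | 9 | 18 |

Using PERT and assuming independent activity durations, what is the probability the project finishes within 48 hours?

te_A = (6 + 4·10 + 20)/6 = 66/6 = 11; σ²_A = ((20−6)/6)² = 5.444
te_B = (8 + 4·10 + 18)/6 = 66/6 = 11; σ²_B = ((18−8)/6)² = 2.778
te_C = (1 + 4·2 + 3)/6 = 12/6 = 2; σ²_C = ((3−1)/6)² = 0.111
te_D = (1 + 4·7 + 13)/6 = 42/6 = 7; σ²_D = ((13−1)/6)² = 4.000
te_E = (5 + 4·9 + 25)/6 = 66/6 = 11; σ²_E = ((25−5)/6)² = 11.111
te_F = (7 + 4·11 + 27)/6 = 78/6 = 13; σ²_F = ((27−7)/6)² = 11.111
te_G = (4 + 4·7 + 22)/6 = 54/6 = 9; σ²_G = ((22−4)/6)² = 9.000
te_H = (10 + 4·14 + 18)/6 = 84/6 = 14; σ²_H = ((18−10)/6)² = 1.778
te_I = (4 + 4·10 + 16)/6 = 60/6 = 10; σ²_I = ((16−4)/6)² = 4.000
te_J = (6 + 4·9 + 18)/6 = 60/6 = 10; σ²_J = ((18−6)/6)² = 4.000

Forward pass:
ES_A = 0; EF_A = 11
ES_B = 0; EF_B = 11
ES_C = max(EF_A=11, EF_B=11) = 11; EF_C = 11+2 = 13
ES_D = 11; EF_D = 11+7 = 18
ES_E = max(EF_A=11, EF_B=11) = 11; EF_E = 11+11 = 22
ES_F = 11; EF_F = 11+13 = 24
ES_G = 11; EF_G = 11+9 = 20
ES_H = 20; EF_H = 20+14 = 34
ES_I = 22; EF_I = 22+10 = 32
ES_J = max(EF_A=11, EF_C=13, EF_D=18, EF_F=24, EF_H=34, EF_I=32) = 34; EF_J = 34+10 = 44
Expected project duration μ = 44 hours. Critical path: B → G → H → J.

Variance along critical path = 2.778 + 9.000 + 1.778 + 4.000 = 17.556; σ = √17.556 = 4.190 hours.
Z = (48 − 44) / 4.190 = 0.955
P(T ≤ 48) = Φ(0.955) ≈ 0.830

0.830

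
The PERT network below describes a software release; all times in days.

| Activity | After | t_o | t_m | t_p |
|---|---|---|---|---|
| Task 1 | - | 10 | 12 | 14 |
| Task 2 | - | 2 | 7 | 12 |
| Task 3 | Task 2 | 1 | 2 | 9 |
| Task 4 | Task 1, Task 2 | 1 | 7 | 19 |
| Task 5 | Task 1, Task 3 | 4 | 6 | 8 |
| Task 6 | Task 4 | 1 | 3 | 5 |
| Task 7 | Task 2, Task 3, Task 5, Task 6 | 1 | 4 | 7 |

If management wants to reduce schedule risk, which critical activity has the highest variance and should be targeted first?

te_Task 1 = (10 + 4·12 + 14)/6 = 72/6 = 12; σ²_Task 1 = ((14−10)/6)² = 0.444
te_Task 2 = (2 + 4·7 + 12)/6 = 42/6 = 7; σ²_Task 2 = ((12−2)/6)² = 2.778
te_Task 3 = (1 + 4·2 + 9)/6 = 18/6 = 3; σ²_Task 3 = ((9−1)/6)² = 1.778
te_Task 4 = (1 + 4·7 + 19)/6 = 48/6 = 8; σ²_Task 4 = ((19−1)/6)² = 9.000
te_Task 5 = (4 + 4·6 + 8)/6 = 36/6 = 6; σ²_Task 5 = ((8−4)/6)² = 0.444
te_Task 6 = (1 + 4·3 + 5)/6 = 18/6 = 3; σ²_Task 6 = ((5−1)/6)² = 0.444
te_Task 7 = (1 + 4·4 + 7)/6 = 24/6 = 4; σ²_Task 7 = ((7−1)/6)² = 1.000

Forward pass:
ES_Task 1 = 0; EF_Task 1 = 12
ES_Task 2 = 0; EF_Task 2 = 7
ES_Task 3 = 7; EF_Task 3 = 7+3 = 10
ES_Task 4 = max(EF_Task 1=12, EF_Task 2=7) = 12; EF_Task 4 = 12+8 = 20
ES_Task 5 = max(EF_Task 1=12, EF_Task 3=10) = 12; EF_Task 5 = 12+6 = 18
ES_Task 6 = 20; EF_Task 6 = 20+3 = 23
ES_Task 7 = max(EF_Task 2=7, EF_Task 3=10, EF_Task 5=18, EF_Task 6=23) = 23; EF_Task 7 = 23+4 = 27
Expected project duration μ = 27 days. Critical path: Task 1 → Task 4 → Task 6 → Task 7.

Variances on critical path: σ²_Task 1=0.444, σ²_Task 4=9.000, σ²_Task 6=0.444, σ²_Task 7=1.000.
Largest is σ²_Task 4 = 9.000.

Task 4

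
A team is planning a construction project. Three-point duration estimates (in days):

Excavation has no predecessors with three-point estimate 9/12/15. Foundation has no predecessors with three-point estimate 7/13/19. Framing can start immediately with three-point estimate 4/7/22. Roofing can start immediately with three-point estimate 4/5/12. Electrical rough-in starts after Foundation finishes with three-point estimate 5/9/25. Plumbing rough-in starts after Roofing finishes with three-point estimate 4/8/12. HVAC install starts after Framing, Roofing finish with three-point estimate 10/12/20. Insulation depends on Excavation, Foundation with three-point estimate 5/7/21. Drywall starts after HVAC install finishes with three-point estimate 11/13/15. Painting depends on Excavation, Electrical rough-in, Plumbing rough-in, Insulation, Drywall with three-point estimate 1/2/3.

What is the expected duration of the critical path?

te_Excavation = (9 + 4·12 + 15)/6 = 72/6 = 12
te_Foundation = (7 + 4·13 + 19)/6 = 78/6 = 13
te_Framing = (4 + 4·7 + 22)/6 = 54/6 = 9
te_Roofing = (4 + 4·5 + 12)/6 = 36/6 = 6
te_Electrical rough-in = (5 + 4·9 + 25)/6 = 66/6 = 11
te_Plumbing rough-in = (4 + 4·8 + 12)/6 = 48/6 = 8
te_HVAC install = (10 + 4·12 + 20)/6 = 78/6 = 13
te_Insulation = (5 + 4·7 + 21)/6 = 54/6 = 9
te_Drywall = (11 + 4·13 + 15)/6 = 78/6 = 13
te_Painting = (1 + 4·2 + 3)/6 = 12/6 = 2

Forward pass:
ES_Excavation = 0; EF_Excavation = 12
ES_Foundation = 0; EF_Foundation = 13
ES_Framing = 0; EF_Framing = 9
ES_Roofing = 0; EF_Roofing = 6
ES_Electrical rough-in = 13; EF_Electrical rough-in = 13+11 = 24
ES_Plumbing rough-in = 6; EF_Plumbing rough-in = 6+8 = 14
ES_HVAC install = max(EF_Framing=9, EF_Roofing=6) = 9; EF_HVAC install = 9+13 = 22
ES_Insulation = max(EF_Excavation=12, EF_Foundation=13) = 13; EF_Insulation = 13+9 = 22
ES_Drywall = 22; EF_Drywall = 22+13 = 35
ES_Painting = max(EF_Excavation=12, EF_Electrical rough-in=24, EF_Plumbing rough-in=14, EF_Insulation=22, EF_Drywall=35) = 35; EF_Painting = 35+2 = 37
Expected project duration μ = 37 days. Critical path: Framing → HVAC install → Drywall → Painting.

37 days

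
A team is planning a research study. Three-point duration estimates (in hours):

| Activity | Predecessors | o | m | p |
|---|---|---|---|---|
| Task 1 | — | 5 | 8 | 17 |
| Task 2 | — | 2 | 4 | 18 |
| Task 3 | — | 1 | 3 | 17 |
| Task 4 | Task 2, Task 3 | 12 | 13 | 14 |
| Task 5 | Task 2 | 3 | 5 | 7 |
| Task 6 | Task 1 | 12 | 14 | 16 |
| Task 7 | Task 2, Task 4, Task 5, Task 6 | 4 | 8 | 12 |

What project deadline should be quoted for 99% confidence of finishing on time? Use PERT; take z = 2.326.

36.8 hours

te_Task 1 = (5 + 4·8 + 17)/6 = 54/6 = 9; σ²_Task 1 = ((17−5)/6)² = 4.000
te_Task 2 = (2 + 4·4 + 18)/6 = 36/6 = 6; σ²_Task 2 = ((18−2)/6)² = 7.111
te_Task 3 = (1 + 4·3 + 17)/6 = 30/6 = 5; σ²_Task 3 = ((17−1)/6)² = 7.111
te_Task 4 = (12 + 4·13 + 14)/6 = 78/6 = 13; σ²_Task 4 = ((14−12)/6)² = 0.111
te_Task 5 = (3 + 4·5 + 7)/6 = 30/6 = 5; σ²_Task 5 = ((7−3)/6)² = 0.444
te_Task 6 = (12 + 4·14 + 16)/6 = 84/6 = 14; σ²_Task 6 = ((16−12)/6)² = 0.444
te_Task 7 = (4 + 4·8 + 12)/6 = 48/6 = 8; σ²_Task 7 = ((12−4)/6)² = 1.778

Forward pass:
ES_Task 1 = 0; EF_Task 1 = 9
ES_Task 2 = 0; EF_Task 2 = 6
ES_Task 3 = 0; EF_Task 3 = 5
ES_Task 4 = max(EF_Task 2=6, EF_Task 3=5) = 6; EF_Task 4 = 6+13 = 19
ES_Task 5 = 6; EF_Task 5 = 6+5 = 11
ES_Task 6 = 9; EF_Task 6 = 9+14 = 23
ES_Task 7 = max(EF_Task 2=6, EF_Task 4=19, EF_Task 5=11, EF_Task 6=23) = 23; EF_Task 7 = 23+8 = 31
Expected project duration μ = 31 hours. Critical path: Task 1 → Task 6 → Task 7.

Variance along critical path = 4.000 + 0.444 + 1.778 = 6.222; σ = 2.494 hours.
D = μ + z·σ = 31 + 2.326·2.494 = 36.8 hours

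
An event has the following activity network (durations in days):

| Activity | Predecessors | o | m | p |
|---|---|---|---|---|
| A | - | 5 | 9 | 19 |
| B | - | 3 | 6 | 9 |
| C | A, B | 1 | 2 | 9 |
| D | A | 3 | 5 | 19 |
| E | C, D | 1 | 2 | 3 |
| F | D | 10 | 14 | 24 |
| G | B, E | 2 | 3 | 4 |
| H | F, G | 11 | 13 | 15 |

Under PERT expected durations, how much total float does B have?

18 days

te_A = (5 + 4·9 + 19)/6 = 60/6 = 10
te_B = (3 + 4·6 + 9)/6 = 36/6 = 6
te_C = (1 + 4·2 + 9)/6 = 18/6 = 3
te_D = (3 + 4·5 + 19)/6 = 42/6 = 7
te_E = (1 + 4·2 + 3)/6 = 12/6 = 2
te_F = (10 + 4·14 + 24)/6 = 90/6 = 15
te_G = (2 + 4·3 + 4)/6 = 18/6 = 3
te_H = (11 + 4·13 + 15)/6 = 78/6 = 13

Forward pass:
ES_A = 0; EF_A = 10
ES_B = 0; EF_B = 6
ES_C = max(EF_A=10, EF_B=6) = 10; EF_C = 10+3 = 13
ES_D = 10; EF_D = 10+7 = 17
ES_E = max(EF_C=13, EF_D=17) = 17; EF_E = 17+2 = 19
ES_F = 17; EF_F = 17+15 = 32
ES_G = max(EF_B=6, EF_E=19) = 19; EF_G = 19+3 = 22
ES_H = max(EF_F=32, EF_G=22) = 32; EF_H = 32+13 = 45
Expected project duration μ = 45 days. Critical path: A → D → F → H.

Backward pass:
LF_H = 45; LS_H = 45−13 = 32
LF_G = LS_H = 32; LS_G = 32−3 = 29
LF_F = LS_H = 32; LS_F = 32−15 = 17
LF_E = LS_G = 29; LS_E = 29−2 = 27
LF_D = min(LS_E=27, LS_F=17) = 17; LS_D = 17−7 = 10
LF_C = LS_E = 27; LS_C = 27−3 = 24
LF_B = min(LS_C=24, LS_G=29) = 24; LS_B = 24−6 = 18
LF_A = min(LS_C=24, LS_D=10) = 10; LS_A = 10−10 = 0
Slack_B = LS_B − ES_B = 18 − 0 = 18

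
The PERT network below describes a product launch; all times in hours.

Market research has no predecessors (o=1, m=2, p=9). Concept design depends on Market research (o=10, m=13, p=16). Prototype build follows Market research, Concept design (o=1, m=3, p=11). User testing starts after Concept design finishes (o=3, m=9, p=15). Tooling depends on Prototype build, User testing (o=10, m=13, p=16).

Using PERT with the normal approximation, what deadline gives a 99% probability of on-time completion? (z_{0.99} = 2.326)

te_Market research = (1 + 4·2 + 9)/6 = 18/6 = 3; σ²_Market research = ((9−1)/6)² = 1.778
te_Concept design = (10 + 4·13 + 16)/6 = 78/6 = 13; σ²_Concept design = ((16−10)/6)² = 1.000
te_Prototype build = (1 + 4·3 + 11)/6 = 24/6 = 4; σ²_Prototype build = ((11−1)/6)² = 2.778
te_User testing = (3 + 4·9 + 15)/6 = 54/6 = 9; σ²_User testing = ((15−3)/6)² = 4.000
te_Tooling = (10 + 4·13 + 16)/6 = 78/6 = 13; σ²_Tooling = ((16−10)/6)² = 1.000

Forward pass:
ES_Market research = 0; EF_Market research = 3
ES_Concept design = 3; EF_Concept design = 3+13 = 16
ES_Prototype build = max(EF_Market research=3, EF_Concept design=16) = 16; EF_Prototype build = 16+4 = 20
ES_User testing = 16; EF_User testing = 16+9 = 25
ES_Tooling = max(EF_Prototype build=20, EF_User testing=25) = 25; EF_Tooling = 25+13 = 38
Expected project duration μ = 38 hours. Critical path: Market research → Concept design → User testing → Tooling.

Variance along critical path = 1.778 + 1.000 + 4.000 + 1.000 = 7.778; σ = 2.789 hours.
D = μ + z·σ = 38 + 2.326·2.789 = 44.5 hours

44.5 hours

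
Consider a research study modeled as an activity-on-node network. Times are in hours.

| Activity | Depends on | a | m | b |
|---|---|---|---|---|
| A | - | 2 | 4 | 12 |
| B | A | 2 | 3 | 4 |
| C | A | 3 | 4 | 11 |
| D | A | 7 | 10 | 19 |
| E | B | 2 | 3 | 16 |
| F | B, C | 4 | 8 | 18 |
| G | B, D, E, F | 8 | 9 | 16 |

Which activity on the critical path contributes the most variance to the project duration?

F

te_A = (2 + 4·4 + 12)/6 = 30/6 = 5; σ²_A = ((12−2)/6)² = 2.778
te_B = (2 + 4·3 + 4)/6 = 18/6 = 3; σ²_B = ((4−2)/6)² = 0.111
te_C = (3 + 4·4 + 11)/6 = 30/6 = 5; σ²_C = ((11−3)/6)² = 1.778
te_D = (7 + 4·10 + 19)/6 = 66/6 = 11; σ²_D = ((19−7)/6)² = 4.000
te_E = (2 + 4·3 + 16)/6 = 30/6 = 5; σ²_E = ((16−2)/6)² = 5.444
te_F = (4 + 4·8 + 18)/6 = 54/6 = 9; σ²_F = ((18−4)/6)² = 5.444
te_G = (8 + 4·9 + 16)/6 = 60/6 = 10; σ²_G = ((16−8)/6)² = 1.778

Forward pass:
ES_A = 0; EF_A = 5
ES_B = 5; EF_B = 5+3 = 8
ES_C = 5; EF_C = 5+5 = 10
ES_D = 5; EF_D = 5+11 = 16
ES_E = 8; EF_E = 8+5 = 13
ES_F = max(EF_B=8, EF_C=10) = 10; EF_F = 10+9 = 19
ES_G = max(EF_B=8, EF_D=16, EF_E=13, EF_F=19) = 19; EF_G = 19+10 = 29
Expected project duration μ = 29 hours. Critical path: A → C → F → G.

Variances on critical path: σ²_A=2.778, σ²_C=1.778, σ²_F=5.444, σ²_G=1.778.
Largest is σ²_F = 5.444.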